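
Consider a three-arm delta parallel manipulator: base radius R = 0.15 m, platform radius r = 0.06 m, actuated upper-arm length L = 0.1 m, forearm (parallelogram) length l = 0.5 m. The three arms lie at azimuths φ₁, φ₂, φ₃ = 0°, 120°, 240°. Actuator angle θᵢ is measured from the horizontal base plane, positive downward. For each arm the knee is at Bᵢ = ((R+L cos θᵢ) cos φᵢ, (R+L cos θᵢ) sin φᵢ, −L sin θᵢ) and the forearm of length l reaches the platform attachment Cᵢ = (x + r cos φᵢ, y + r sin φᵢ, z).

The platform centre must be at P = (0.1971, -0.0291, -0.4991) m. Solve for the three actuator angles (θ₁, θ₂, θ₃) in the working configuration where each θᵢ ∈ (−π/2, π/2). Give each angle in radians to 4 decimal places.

φ1=0.0° → target in arm frame (0.1971, -0.0291)
  A=-0.1071, B=-0.4991, C=(l²−L²−A²−y'²−z²)/(2L)=-0.1071
  √(A²+B²)=0.5105;  θ1 = -1.7822+1.7822 ≈ 0.0000
rotate P by −φ2: (-0.1238, -0.1561, -0.4991)
  A cos θ + B sin θ = C:  0.2138·cos θ + -0.4991·sin θ = -0.3959
  γ=atan2(-0.4991,0.2138)=-1.1662;  ψ=arccos(-0.7291)=2.3878;  θ2=γ+ψ≈1.2216
rotate P by −φ3: (-0.0733, 0.1852, -0.4991)
  A=0.1633, B=-0.4991, C=(l²−L²−A²−y'²−z²)/(2L)=-0.3505
  θ3 = atan2(B,A) + arccos(C/0.5252) = 1.0470

θ₁ = 0.0000, θ₂ = 1.2216, θ₃ = 1.0470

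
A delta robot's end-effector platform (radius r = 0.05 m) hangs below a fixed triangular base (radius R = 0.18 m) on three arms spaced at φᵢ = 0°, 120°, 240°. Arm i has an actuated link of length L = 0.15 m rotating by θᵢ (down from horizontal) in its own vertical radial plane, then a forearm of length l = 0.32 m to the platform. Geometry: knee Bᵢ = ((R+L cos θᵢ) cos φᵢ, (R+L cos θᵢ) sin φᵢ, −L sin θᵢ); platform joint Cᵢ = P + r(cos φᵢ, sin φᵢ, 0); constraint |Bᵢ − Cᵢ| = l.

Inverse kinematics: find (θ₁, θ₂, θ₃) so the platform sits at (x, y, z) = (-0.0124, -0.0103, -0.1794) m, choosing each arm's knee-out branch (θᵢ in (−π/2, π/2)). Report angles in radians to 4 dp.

θ₁ = 0.2618, θ₂ = 0.1748, θ₃ = -0.0004

φ1=0.0° → target in arm frame (-0.0124, -0.0103)
  e−x'=0.1424;  (l²−L²−(e−x')²−y'²−z²)/2L = 0.0911
  √(A²+B²)=0.2290;  θ1 = -0.8999+1.1617 ≈ 0.2618
rotate P by −φ2: (-0.0027, 0.0159, -0.1794)
  A cos θ + B sin θ = C:  0.1327·cos θ + -0.1794·sin θ = 0.0995
  γ=atan2(-0.1794,0.1327)=-0.9339;  ψ=arccos(0.4459)=1.1087;  θ2=γ+ψ≈0.1748
φ3=240.0° → target in arm frame (0.0151, -0.0056)
  A cos θ + B sin θ = C:  0.1149·cos θ + -0.1794·sin θ = 0.1150
  γ=atan2(-0.1794,0.1149)=-1.0012;  ψ=arccos(0.5396)=1.0008;  θ3=γ+ψ≈-0.0004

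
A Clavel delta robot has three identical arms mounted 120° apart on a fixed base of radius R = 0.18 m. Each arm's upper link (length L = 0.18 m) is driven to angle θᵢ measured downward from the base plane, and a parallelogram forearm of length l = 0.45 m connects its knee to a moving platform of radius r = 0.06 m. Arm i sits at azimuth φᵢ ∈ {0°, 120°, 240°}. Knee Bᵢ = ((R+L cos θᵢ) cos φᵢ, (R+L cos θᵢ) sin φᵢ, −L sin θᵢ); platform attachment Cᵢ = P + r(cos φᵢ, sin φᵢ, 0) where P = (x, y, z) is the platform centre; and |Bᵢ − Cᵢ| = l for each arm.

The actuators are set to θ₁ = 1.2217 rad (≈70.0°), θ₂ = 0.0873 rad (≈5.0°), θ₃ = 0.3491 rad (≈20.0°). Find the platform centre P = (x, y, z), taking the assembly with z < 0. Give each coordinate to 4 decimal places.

arm 1 at φ=0.0°: e+L cos θ1 = 0.1816;  O1 = (0.1816, 0.0000, -0.1691)
O2 = (0.2993·cos120.0°, 0.2993·sin120.0°, -0.0157) = (-0.1497, 0.2592, -0.0157)
O3 = (0.2891·cos240.0°, 0.2891·sin240.0°, -0.0616) = (-0.1446, -0.2504, -0.0616)
|O₂|²−|O₁|² = 0.0283;  |O₃|²−|O₁|² = 0.0258
[-0.6625 0.5184 0.3069]·P = 0.0283;  [-0.6523 -0.5008 0.2151]·P = 0.0258
Cramer: x(z) = -0.0411+0.3959z;  y(z) = 0.0020-0.0861z
quadratic in z: (1.1642)z²+(0.1616)z+(-0.1243)=0, √Δ=0.7778 → z ∈ {-0.4035, 0.2646}; z = -0.4035 (taking z<0)
x = -0.2008, y = 0.0367

(-0.2008, 0.0367, -0.4035)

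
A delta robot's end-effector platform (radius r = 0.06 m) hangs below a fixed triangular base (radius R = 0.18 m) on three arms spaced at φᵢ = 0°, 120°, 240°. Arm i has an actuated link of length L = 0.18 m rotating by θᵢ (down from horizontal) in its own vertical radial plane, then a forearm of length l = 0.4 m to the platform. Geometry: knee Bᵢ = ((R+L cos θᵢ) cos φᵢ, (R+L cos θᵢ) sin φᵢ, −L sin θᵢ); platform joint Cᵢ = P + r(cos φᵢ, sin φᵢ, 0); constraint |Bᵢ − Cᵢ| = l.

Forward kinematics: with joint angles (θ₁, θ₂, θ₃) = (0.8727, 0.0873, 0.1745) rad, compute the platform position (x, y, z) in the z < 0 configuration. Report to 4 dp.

(-0.1167, 0.0101, -0.3269)

arm 1 at φ=0.0°: e+L cos θ1 = 0.2357;  centre 1 = (0.2357, 0.0000, -0.1379)
arm 2 at φ=120.0°: e+L cos θ2 = 0.2993;  centre 2 = (-0.1497, 0.2592, -0.0157)
centre 3 = (0.2973·cos240.0°, 0.2973·sin240.0°, -0.0313) = (-0.1486, -0.2574, -0.0313)
|centre ₂|²−|centre ₁|² = 0.0153;  |centre ₃|²−|centre ₁|² = 0.0148
linear system: -0.7707x+0.5184y = 0.0153−0.2444z; -0.7687x+-0.5149y = 0.0148−0.2133z
Cramer: x(z) = -0.0195+0.2972z;  y(z) = 0.0004-0.0295z
quadratic in z: (1.0892)z²+(0.1240)z+(-0.0759)=0, √Δ=0.5881 → z ∈ {-0.3269, 0.2130}; z = -0.3269 (taking z<0)
x = -0.1167, y = 0.0101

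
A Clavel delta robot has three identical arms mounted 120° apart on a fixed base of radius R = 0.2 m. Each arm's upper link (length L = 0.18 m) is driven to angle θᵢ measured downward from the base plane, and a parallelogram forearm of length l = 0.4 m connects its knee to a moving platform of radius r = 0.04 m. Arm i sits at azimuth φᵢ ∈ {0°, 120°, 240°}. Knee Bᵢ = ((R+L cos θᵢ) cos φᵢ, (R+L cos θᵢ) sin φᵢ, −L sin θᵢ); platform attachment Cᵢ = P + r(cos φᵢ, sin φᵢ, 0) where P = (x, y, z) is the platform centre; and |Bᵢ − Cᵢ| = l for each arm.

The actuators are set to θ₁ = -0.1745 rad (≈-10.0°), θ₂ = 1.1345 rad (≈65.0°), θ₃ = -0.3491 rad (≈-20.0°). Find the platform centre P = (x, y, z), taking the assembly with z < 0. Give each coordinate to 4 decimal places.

S1 = (0.3373·cos0.0°, 0.3373·sin0.0°, 0.0313) = (0.3373, 0.0000, 0.0313)
arm 2 at φ=120.0°: e+L cos θ2 = 0.2361;  S2 = (-0.1180, 0.2044, -0.1631)
arm 3 at φ=240.0°: e+L cos θ3 = 0.3291;  S3 = (-0.1646, -0.2850, 0.0616)
subtract pairs → two planes through P
linear system: -0.9106x+0.4089y = -0.0324−-0.3888z; -1.0037x+-0.5701y = -0.0026−0.0606z
det = 0.9295;  x = 0.0210+-0.2118z,  y = -0.0324+0.4792z
sphere 1 gives Az²+Bz+C=0 with A=1.2745, B=0.0404, C=-0.0580;  B²−4AC=0.2971;  roots -0.2297, 0.1980;  negative root z = -0.2297
x = 0.0696, y = -0.1425

(0.0696, -0.1425, -0.2297)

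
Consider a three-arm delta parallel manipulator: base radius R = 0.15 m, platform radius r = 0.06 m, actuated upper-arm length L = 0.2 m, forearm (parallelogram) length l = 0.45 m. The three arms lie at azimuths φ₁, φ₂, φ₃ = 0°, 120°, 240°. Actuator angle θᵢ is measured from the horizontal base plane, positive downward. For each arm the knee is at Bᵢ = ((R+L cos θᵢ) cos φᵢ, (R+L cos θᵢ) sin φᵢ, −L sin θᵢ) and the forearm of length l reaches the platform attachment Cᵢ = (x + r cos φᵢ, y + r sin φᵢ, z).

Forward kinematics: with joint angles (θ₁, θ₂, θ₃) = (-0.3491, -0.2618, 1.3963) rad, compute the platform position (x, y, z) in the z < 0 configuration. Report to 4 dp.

S1 = (0.2779·cos0.0°, 0.2779·sin0.0°, 0.0684) = (0.2779, 0.0000, 0.0684)
φ2=120.0°: virtual centre (-0.1416, 0.2452, 0.0518), radius l
φ3=240.0°: virtual centre (-0.0624, -0.1080, -0.1970), radius l
|S₂|²−|S₁|² = 0.0009;  |S₃|²−|S₁|² = -0.0276
[-0.8391 0.4905 -0.0333]·P = 0.0009;  [-0.6806 -0.2160 -0.5307]·P = -0.0276
det = 0.5151;  x = 0.0259+-0.5194z,  y = 0.0462+-0.8206z
quadratic in z: (1.9431)z²+(0.0492)z+(-0.1321)=0, √Δ=1.0147 → z ∈ {-0.2738, 0.2484}; z = -0.2738 (taking z<0)
x = 0.1680, y = 0.2708

(0.1680, 0.2708, -0.2738)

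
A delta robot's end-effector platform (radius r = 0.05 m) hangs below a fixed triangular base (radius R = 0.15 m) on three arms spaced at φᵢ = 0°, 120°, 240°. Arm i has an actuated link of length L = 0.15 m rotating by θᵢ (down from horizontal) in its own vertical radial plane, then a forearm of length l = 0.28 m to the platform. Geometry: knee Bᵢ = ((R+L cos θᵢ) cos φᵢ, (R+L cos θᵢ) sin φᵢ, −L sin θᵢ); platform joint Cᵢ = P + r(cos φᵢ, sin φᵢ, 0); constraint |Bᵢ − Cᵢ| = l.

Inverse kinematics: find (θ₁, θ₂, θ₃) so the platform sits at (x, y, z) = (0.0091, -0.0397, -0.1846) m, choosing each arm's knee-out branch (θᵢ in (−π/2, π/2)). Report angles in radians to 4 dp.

arm 1 (φ=0.0°): x'=0.0091, y'=-0.0397
  e−x'=0.0909;  (l²−L²−(e−x')²−y'²−z²)/2L = 0.0399
  γ=atan2(-0.1846,0.0909)=-1.1132;  ψ=arccos(0.1941)=1.3754;  θ1=γ+ψ≈0.2622
rotate P by −φ2: (-0.0389, 0.0120, -0.1846)
  A cos θ + B sin θ = C:  0.1389·cos θ + -0.1846·sin θ = 0.0079
  γ=atan2(-0.1846,0.1389)=-0.9256;  ψ=arccos(0.0343)=1.5365;  θ2=γ+ψ≈0.6109
arm 3 (φ=240.0°): x'=0.0298, y'=0.0277
  A=0.0702, B=-0.1846, C=(l²−L²−A²−y'²−z²)/(2L)=0.0538
  √(A²+B²)=0.1975;  θ3 = -1.2076+1.2951 ≈ 0.0875

θ₁ = 0.2622, θ₂ = 0.6109, θ₃ = 0.0875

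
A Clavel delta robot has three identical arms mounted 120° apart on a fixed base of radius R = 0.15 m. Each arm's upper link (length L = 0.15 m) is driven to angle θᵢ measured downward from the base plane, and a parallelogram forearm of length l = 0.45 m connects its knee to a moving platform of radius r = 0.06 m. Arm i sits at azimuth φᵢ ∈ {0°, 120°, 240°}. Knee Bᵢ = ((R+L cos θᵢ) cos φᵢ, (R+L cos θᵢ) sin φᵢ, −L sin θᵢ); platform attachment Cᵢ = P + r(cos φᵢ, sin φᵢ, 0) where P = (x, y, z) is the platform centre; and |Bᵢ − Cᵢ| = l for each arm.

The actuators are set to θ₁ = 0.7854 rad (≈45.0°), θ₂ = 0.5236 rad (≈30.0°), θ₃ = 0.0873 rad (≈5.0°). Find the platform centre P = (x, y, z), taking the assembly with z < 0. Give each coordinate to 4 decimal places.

(-0.0958, -0.0707, -0.4412)

φ1=0.0°: virtual centre (0.1961, 0.0000, -0.1061), radius l
S2 = (0.2199·cos120.0°, 0.2199·sin120.0°, -0.0750) = (-0.1100, 0.1904, -0.0750)
S3 = (0.2394·cos240.0°, 0.2394·sin240.0°, -0.0131) = (-0.1197, -0.2074, -0.0131)
|S₂|²−|S₁|² = 0.0043;  |S₃|²−|S₁|² = 0.0078
linear system: -0.6120x+0.3809y = 0.0043−0.0621z; -0.6316x+-0.4147y = 0.0078−0.1860z
det = 0.4944;  x = -0.0096+0.1954z,  y = -0.0042+0.1509z
into |P−S₁|² = l²: 1.0609z² + 0.1305z + -0.1489 = 0;  Δ = 0.6490;  z = -0.4412 or 0.3182 → z<0 root = -0.4412
x = -0.0958, y = -0.0707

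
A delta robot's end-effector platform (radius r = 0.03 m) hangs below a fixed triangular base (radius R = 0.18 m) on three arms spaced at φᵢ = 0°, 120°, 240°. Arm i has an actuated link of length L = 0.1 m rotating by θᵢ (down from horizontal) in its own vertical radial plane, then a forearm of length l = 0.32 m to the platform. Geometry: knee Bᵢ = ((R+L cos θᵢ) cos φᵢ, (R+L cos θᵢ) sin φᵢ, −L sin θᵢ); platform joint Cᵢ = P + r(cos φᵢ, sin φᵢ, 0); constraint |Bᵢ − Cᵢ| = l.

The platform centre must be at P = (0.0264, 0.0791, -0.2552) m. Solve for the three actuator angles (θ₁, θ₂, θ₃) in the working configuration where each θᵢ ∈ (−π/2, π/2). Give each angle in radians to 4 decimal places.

rotate P by −φ1: (0.0264, 0.0791, -0.2552)
  A=0.1236, B=-0.2552, C=(l²−L²−A²−y'²−z²)/(2L)=0.0287
  θ1 = atan2(B,A) + arccos(C/0.2836) = 0.3497
φ2=120.0° → target in arm frame (0.0553, -0.0624)
  A cos θ + B sin θ = C:  0.0947·cos θ + -0.2552·sin θ = 0.0720
  γ=atan2(-0.2552,0.0947)=-1.2155;  ψ=arccos(0.2647)=1.3029;  θ2=γ+ψ≈0.0874
arm 3 (φ=240.0°): x'=-0.0817, y'=-0.0167
  A=0.2317, B=-0.2552, C=(l²−L²−A²−y'²−z²)/(2L)=-0.1335
  θ3 = atan2(B,A) + arccos(C/0.3447) = 1.1347

θ₁ = 0.3497, θ₂ = 0.0874, θ₃ = 1.1347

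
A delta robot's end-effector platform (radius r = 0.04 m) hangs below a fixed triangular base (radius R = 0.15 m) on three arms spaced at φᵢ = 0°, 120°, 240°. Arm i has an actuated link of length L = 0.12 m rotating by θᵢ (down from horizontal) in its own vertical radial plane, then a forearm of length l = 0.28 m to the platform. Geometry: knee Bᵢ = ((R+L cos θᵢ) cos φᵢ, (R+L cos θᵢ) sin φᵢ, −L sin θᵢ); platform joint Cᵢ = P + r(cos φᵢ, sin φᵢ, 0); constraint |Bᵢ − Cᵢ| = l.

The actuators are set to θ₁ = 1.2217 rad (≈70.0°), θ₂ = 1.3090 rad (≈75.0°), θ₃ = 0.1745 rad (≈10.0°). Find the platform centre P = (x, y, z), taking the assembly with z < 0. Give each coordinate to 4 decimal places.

(-0.0494, -0.1057, -0.2773)

arm 1 at φ=0.0°: e+L cos θ1 = 0.1510;  S1 = (0.1510, 0.0000, -0.1128)
S2 = (0.1411·cos120.0°, 0.1411·sin120.0°, -0.1159) = (-0.0705, 0.1222, -0.1159)
arm 3 at φ=240.0°: e+L cos θ3 = 0.2282;  S3 = (-0.1141, -0.1976, -0.0208)
|S₂|²−|S₁|² = -0.0022;  |S₃|²−|S₁|² = 0.0170
plane₁₂: -0.4431x+0.2443y+-0.0063z = -0.0022
Cramer: x(z) = -0.0108+0.1393z;  y(z) = -0.0285+0.2784z
sphere 1 gives Az²+Bz+C=0 with A=1.0969, B=0.1646, C=-0.0387;  B²−4AC=0.1969;  roots -0.2773, 0.1272;  negative root z = -0.2773
x = -0.0494, y = -0.1057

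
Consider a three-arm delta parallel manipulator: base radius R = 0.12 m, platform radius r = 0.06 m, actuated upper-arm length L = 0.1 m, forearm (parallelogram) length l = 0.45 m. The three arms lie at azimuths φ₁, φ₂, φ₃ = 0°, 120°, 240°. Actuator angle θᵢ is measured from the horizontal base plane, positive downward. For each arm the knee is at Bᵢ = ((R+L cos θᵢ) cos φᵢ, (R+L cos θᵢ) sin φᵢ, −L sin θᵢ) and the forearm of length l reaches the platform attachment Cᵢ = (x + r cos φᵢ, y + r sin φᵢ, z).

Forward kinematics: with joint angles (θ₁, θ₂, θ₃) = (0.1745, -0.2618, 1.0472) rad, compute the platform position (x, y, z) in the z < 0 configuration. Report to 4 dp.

φ1=0.0°: virtual centre (0.1585, 0.0000, -0.0174), radius l
arm 2 at φ=120.0°: (R−r)+L cos θ2 = 0.1566;  O2 = (-0.0783, 0.1356, 0.0259)
φ3=240.0°: virtual centre (-0.0550, -0.0953, -0.0866), radius l
eliminate P² terms by subtracting sphere 1 from 2 and 3
[-0.4736 0.2712 0.0865]·P = -0.0002;  [-0.4270 -0.1905 -0.1385]·P = -0.0058
Cramer: x(z) = 0.0079-0.1023z;  y(z) = 0.0129-0.4975z
sphere 1 gives Az²+Bz+C=0 with A=1.2580, B=0.0527, C=-0.1793;  B²−4AC=0.9053;  roots -0.3991, 0.3572;  negative root z = -0.3991
x = 0.0487, y = 0.2115

(0.0487, 0.2115, -0.3991)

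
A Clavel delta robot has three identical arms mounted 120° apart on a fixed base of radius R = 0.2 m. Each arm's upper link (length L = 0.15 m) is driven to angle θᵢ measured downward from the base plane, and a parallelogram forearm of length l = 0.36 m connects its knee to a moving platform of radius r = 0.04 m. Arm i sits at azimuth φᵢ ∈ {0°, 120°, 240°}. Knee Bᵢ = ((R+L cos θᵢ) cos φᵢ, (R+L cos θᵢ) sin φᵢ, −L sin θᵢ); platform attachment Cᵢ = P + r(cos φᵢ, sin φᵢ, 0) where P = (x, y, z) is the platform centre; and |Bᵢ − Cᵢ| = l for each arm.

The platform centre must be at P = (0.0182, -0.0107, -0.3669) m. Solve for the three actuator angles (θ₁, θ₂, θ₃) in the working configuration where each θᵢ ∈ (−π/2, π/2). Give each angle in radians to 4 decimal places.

rotate P by −φ1: (0.0182, -0.0107, -0.3669)
  A=0.1418, B=-0.3669, C=(l²−L²−A²−y'²−z²)/(2L)=-0.1591
  √(A²+B²)=0.3933;  θ1 = -1.2020+1.9873 ≈ 0.7853
arm 2 (φ=120.0°): x'=-0.0184, y'=-0.0104
  A cos θ + B sin θ = C:  0.1784·cos θ + -0.3669·sin θ = -0.1981
  γ=atan2(-0.3669,0.1784)=-1.1183;  ψ=arccos(-0.4857)=2.0779;  θ2=γ+ψ≈0.9596
arm 3 (φ=240.0°): x'=0.0002, y'=0.0211
  A cos θ + B sin θ = C:  0.1598·cos θ + -0.3669·sin θ = -0.1784
  θ3 = atan2(B,A) + arccos(C/0.4002) = 0.8728

θ₁ = 0.7853, θ₂ = 0.9596, θ₃ = 0.8728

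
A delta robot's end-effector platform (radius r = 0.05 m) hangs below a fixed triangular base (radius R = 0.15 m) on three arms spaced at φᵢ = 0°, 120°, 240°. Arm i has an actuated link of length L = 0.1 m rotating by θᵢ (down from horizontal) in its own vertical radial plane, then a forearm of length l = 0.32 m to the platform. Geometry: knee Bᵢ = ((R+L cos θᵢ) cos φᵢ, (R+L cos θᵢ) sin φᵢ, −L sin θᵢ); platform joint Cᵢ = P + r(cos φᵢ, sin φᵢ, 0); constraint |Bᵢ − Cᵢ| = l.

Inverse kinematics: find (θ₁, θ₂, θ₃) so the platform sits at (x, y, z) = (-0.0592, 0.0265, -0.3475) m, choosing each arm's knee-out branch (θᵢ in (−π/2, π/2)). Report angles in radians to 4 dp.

θ₁ = 1.2214, θ₂ = 0.6103, θ₃ = 0.8726

rotate P by −φ1: (-0.0592, 0.0265, -0.3475)
  A cos θ + B sin θ = C:  0.1592·cos θ + -0.3475·sin θ = -0.2720
  γ=atan2(-0.3475,0.1592)=-1.1412;  ψ=arccos(-0.7117)=2.3626;  θ1=γ+ψ≈1.2214
rotate P by −φ2: (0.0525, 0.0380, -0.3475)
  A cos θ + B sin θ = C:  0.0475·cos θ + -0.3475·sin θ = -0.1603
  θ2 = atan2(B,A) + arccos(C/0.3507) = 0.6103
arm 3 (φ=240.0°): x'=0.0067, y'=-0.0645
  A=0.0933, B=-0.3475, C=(l²−L²−A²−y'²−z²)/(2L)=-0.2062
  θ3 = atan2(B,A) + arccos(C/0.3598) = 0.8726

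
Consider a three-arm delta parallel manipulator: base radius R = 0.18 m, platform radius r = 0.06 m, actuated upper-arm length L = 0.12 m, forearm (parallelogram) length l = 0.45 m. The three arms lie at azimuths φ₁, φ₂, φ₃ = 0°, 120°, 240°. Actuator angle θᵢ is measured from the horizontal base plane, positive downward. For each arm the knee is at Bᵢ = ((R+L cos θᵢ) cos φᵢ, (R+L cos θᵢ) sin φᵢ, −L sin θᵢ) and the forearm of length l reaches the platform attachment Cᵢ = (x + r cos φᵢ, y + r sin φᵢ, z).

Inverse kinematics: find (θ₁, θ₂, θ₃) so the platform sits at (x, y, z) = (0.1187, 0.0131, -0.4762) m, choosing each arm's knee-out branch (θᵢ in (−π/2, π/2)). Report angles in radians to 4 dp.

arm 1 (φ=0.0°): x'=0.1187, y'=0.0131
  e−x'=0.0013;  (l²−L²−(e−x')²−y'²−z²)/2L = -0.1618
  θ1 = atan2(B,A) + arccos(C/0.4762) = 0.3495
arm 2 (φ=120.0°): x'=-0.0480, y'=-0.1093
  A cos θ + B sin θ = C:  0.1680·cos θ + -0.4762·sin θ = -0.3285
  √(A²+B²)=0.5050;  θ2 = -1.2316+2.2792 ≈ 1.0476
arm 3 (φ=240.0°): x'=-0.0707, y'=0.0962
  A cos θ + B sin θ = C:  0.1907·cos θ + -0.4762·sin θ = -0.3512
  θ3 = atan2(B,A) + arccos(C/0.5130) = 1.1351

θ₁ = 0.3495, θ₂ = 1.0476, θ₃ = 1.1351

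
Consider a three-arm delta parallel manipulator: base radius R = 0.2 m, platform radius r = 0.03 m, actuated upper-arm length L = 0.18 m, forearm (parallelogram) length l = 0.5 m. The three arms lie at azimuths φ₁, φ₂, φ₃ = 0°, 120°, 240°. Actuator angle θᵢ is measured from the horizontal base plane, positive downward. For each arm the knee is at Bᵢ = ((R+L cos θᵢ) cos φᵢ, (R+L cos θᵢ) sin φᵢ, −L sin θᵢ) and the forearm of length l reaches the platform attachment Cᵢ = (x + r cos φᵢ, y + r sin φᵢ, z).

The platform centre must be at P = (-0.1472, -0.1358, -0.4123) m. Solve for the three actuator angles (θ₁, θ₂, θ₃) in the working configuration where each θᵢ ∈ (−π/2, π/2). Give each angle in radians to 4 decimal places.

θ₁ = 1.0472, θ₂ = 0.6980, θ₃ = -0.3492

rotate P by −φ1: (-0.1472, -0.1358, -0.4123)
  A cos θ + B sin θ = C:  0.3172·cos θ + -0.4123·sin θ = -0.1985
  √(A²+B²)=0.5202;  θ1 = -0.9150+1.9622 ≈ 1.0472
φ2=120.0° → target in arm frame (-0.0440, 0.1954)
  e−x'=0.2140;  (l²−L²−(e−x')²−y'²−z²)/2L = -0.1010
  √(A²+B²)=0.4645;  θ2 = -1.0920+1.7900 ≈ 0.6980
φ3=240.0° → target in arm frame (0.1912, -0.0596)
  e−x'=-0.0212;  (l²−L²−(e−x')²−y'²−z²)/2L = 0.1211
  γ=atan2(-0.4123,-0.0212)=-1.6222;  ψ=arccos(0.2934)=1.2730;  θ3=γ+ψ≈-0.3492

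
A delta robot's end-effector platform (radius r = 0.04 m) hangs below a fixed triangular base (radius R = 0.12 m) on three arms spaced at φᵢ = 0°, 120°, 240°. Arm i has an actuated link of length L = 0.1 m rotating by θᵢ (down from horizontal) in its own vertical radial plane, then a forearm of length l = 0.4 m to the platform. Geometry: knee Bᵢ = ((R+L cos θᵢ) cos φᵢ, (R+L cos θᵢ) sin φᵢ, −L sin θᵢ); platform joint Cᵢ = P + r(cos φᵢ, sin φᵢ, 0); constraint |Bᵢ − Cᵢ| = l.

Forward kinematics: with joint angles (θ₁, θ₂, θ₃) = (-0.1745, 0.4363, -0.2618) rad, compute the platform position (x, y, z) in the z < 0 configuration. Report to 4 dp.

(0.0357, -0.0807, -0.3475)

arm 1 at φ=0.0°: (R−r)+L cos θ1 = 0.1785;  S1 = (0.1785, 0.0000, 0.0174)
S2 = (0.1706·cos120.0°, 0.1706·sin120.0°, -0.0423) = (-0.0853, 0.1478, -0.0423)
φ3=240.0°: virtual centre (-0.0883, -0.1529, 0.0259), radius l
|S₂|²−|S₁|² = -0.0013;  |S₃|²−|S₁|² = -0.0003
[-0.5276 0.2955 -0.1192]·P = -0.0013;  [-0.5336 -0.3059 0.0170]·P = -0.0003
det = 0.3191;  x = 0.0015+-0.0985z,  y = -0.0016+0.2276z
into |P−S₁|² = l²: 1.0615z² + -0.0006z + -0.1284 = 0;  Δ = 0.5451;  z = -0.3475 or 0.3480 → z<0 root = -0.3475
x = 0.0357, y = -0.0807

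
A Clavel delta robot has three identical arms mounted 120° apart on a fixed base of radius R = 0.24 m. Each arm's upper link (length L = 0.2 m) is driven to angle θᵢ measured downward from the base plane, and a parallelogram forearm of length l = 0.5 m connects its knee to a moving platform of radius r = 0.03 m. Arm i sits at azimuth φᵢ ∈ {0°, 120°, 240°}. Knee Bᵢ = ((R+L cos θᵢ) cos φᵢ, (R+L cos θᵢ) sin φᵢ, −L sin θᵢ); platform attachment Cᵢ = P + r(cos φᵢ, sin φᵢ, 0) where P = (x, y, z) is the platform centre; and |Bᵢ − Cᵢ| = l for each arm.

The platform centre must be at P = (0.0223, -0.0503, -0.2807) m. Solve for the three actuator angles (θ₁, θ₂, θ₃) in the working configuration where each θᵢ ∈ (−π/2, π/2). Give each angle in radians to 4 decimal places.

rotate P by −φ1: (0.0223, -0.0503, -0.2807)
  A=0.1877, B=-0.2807, C=(l²−L²−A²−y'²−z²)/(2L)=0.2336
  γ=atan2(-0.2807,0.1877)=-0.9814;  ψ=arccos(0.6918)=0.8068;  θ1=γ+ψ≈-0.1746
rotate P by −φ2: (-0.0547, 0.0058, -0.2807)
  A cos θ + B sin θ = C:  0.2647·cos θ + -0.2807·sin θ = 0.1528
  √(A²+B²)=0.3858;  θ2 = -0.8147+1.1637 ≈ 0.3490
arm 3 (φ=240.0°): x'=0.0324, y'=0.0445
  e−x'=0.1776;  (l²−L²−(e−x')²−y'²−z²)/2L = 0.2442
  θ3 = atan2(B,A) + arccos(C/0.3322) = -0.2620

θ₁ = -0.1746, θ₂ = 0.3490, θ₃ = -0.2620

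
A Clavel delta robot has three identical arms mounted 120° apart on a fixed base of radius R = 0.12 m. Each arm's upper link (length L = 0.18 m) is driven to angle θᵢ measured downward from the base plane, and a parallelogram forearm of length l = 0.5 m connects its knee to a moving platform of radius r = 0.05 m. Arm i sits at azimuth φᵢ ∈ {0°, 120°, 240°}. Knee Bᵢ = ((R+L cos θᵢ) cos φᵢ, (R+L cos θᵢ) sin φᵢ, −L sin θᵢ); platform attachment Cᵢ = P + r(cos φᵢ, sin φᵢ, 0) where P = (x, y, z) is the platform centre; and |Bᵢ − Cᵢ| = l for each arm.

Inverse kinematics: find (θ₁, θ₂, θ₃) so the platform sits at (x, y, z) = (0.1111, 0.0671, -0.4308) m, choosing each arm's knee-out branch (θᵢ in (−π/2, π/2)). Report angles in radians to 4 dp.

θ₁ = -0.2616, θ₂ = 0.0876, θ₃ = 0.4365

arm 1 (φ=0.0°): x'=0.1111, y'=0.0671
  e−x'=-0.0411;  (l²−L²−(e−x')²−y'²−z²)/2L = 0.0717
  γ=atan2(-0.4308,-0.0411)=-1.6659;  ψ=arccos(0.1657)=1.4043;  θ1=γ+ψ≈-0.2616
arm 2 (φ=120.0°): x'=0.0026, y'=-0.1298
  A cos θ + B sin θ = C:  0.0674·cos θ + -0.4308·sin θ = 0.0295
  θ2 = atan2(B,A) + arccos(C/0.4360) = 0.0876
arm 3 (φ=240.0°): x'=-0.1137, y'=0.0627
  A=0.1837, B=-0.4308, C=(l²−L²−A²−y'²−z²)/(2L)=-0.0157
  θ3 = atan2(B,A) + arccos(C/0.4683) = 0.4365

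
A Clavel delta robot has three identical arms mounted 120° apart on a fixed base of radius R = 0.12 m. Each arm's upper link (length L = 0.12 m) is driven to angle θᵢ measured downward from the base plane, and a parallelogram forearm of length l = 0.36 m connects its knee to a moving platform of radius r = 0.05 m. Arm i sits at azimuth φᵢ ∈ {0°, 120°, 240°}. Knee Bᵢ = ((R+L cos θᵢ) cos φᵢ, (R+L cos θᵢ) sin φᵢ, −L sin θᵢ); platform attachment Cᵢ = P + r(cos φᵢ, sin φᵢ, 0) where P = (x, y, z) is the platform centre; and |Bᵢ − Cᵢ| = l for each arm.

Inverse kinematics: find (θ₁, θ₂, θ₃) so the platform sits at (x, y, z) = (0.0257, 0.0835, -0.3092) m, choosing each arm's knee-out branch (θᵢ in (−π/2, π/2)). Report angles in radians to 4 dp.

φ1=0.0° → target in arm frame (0.0257, 0.0835)
  A cos θ + B sin θ = C:  0.0443·cos θ + -0.3092·sin θ = 0.0444
  θ1 = atan2(B,A) + arccos(C/0.3124) = -0.0004
rotate P by −φ2: (0.0595, -0.0640, -0.3092)
  e−x'=0.0105;  (l²−L²−(e−x')²−y'²−z²)/2L = 0.0641
  γ=atan2(-0.3092,0.0105)=-1.5367;  ψ=arccos(0.2072)=1.3620;  θ2=γ+ψ≈-0.1747
rotate P by −φ3: (-0.0852, -0.0195, -0.3092)
  A cos θ + B sin θ = C:  0.1552·cos θ + -0.3092·sin θ = -0.0203
  √(A²+B²)=0.3459;  θ3 = -1.1057+1.6294 ≈ 0.5237

θ₁ = -0.0004, θ₂ = -0.1747, θ₃ = 0.5237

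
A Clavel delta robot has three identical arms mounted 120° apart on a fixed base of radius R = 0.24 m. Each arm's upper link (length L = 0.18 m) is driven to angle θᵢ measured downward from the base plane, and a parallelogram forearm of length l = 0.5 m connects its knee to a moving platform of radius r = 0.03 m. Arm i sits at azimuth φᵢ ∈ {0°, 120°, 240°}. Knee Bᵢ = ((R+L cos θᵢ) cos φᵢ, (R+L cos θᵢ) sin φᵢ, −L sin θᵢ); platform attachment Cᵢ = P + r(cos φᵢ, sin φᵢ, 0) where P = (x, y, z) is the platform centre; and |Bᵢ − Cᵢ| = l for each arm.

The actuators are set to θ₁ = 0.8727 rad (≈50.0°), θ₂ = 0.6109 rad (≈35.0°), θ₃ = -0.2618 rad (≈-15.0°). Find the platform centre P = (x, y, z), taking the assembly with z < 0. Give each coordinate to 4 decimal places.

centre 1 = (0.3257·cos0.0°, 0.3257·sin0.0°, -0.1379) = (0.3257, 0.0000, -0.1379)
arm 2 at φ=120.0°: (R−r)+L cos θ2 = 0.3574;  centre 2 = (-0.1787, 0.3096, -0.1032)
φ3=240.0°: virtual centre (-0.1919, -0.3324, 0.0466), radius l
eliminate P² terms by subtracting sphere 1 from 2 and 3
linear system: -1.0088x+0.6191y = 0.0133−0.0693z; -1.0353x+-0.6649y = 0.0244−0.3690z
Cramer: x(z) = -0.0183+0.2093z;  y(z) = -0.0083+0.2291z
quadratic in z: (1.0963)z²+(0.1280)z+(-0.1126)=0, √Δ=0.7142 → z ∈ {-0.3841, 0.2674}; z = -0.3841 (taking z<0)
x = -0.0987, y = -0.0963

(-0.0987, -0.0963, -0.3841)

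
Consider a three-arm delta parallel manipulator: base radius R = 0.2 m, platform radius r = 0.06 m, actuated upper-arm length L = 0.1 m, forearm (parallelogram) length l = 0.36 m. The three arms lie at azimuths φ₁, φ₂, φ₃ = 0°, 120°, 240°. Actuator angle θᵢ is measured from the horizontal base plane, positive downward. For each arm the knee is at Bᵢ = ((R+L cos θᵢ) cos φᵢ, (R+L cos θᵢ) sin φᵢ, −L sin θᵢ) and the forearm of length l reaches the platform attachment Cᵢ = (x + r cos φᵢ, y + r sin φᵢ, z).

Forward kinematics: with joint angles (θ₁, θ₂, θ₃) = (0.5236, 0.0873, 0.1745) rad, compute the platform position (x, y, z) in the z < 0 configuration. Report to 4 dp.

(-0.0366, 0.0065, -0.2955)

φ1=0.0°: virtual centre (0.2266, 0.0000, -0.0500), radius l
φ2=120.0°: virtual centre (-0.1198, 0.2075, -0.0087), radius l
φ3=240.0°: virtual centre (-0.1192, -0.2065, -0.0174), radius l
|S₂|²−|S₁|² = 0.0036;  |S₃|²−|S₁|² = 0.0033
[-0.6928 0.4150 0.0826]·P = 0.0036;  [-0.6917 -0.4131 0.0653]·P = 0.0033
Cramer: x(z) = -0.0050+0.1068z;  y(z) = 0.0004-0.0207z
into |P−S₁|² = l²: 1.0118z² + 0.0505z + -0.0734 = 0;  Δ = 0.2998;  z = -0.2955 or 0.2456 → z<0 root = -0.2955
x = -0.0366, y = 0.0065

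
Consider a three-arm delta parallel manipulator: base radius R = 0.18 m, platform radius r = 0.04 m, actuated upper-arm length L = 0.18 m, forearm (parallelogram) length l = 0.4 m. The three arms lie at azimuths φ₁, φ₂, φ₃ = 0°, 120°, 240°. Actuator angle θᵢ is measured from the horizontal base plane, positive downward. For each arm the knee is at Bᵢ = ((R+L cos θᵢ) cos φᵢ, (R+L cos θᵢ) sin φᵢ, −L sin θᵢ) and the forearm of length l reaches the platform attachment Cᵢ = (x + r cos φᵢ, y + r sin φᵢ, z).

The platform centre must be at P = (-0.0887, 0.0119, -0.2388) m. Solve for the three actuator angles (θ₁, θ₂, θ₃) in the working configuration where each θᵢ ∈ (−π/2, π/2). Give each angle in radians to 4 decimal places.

φ1=0.0° → target in arm frame (-0.0887, 0.0119)
  A cos θ + B sin θ = C:  0.2287·cos θ + -0.2388·sin θ = 0.0504
  θ1 = atan2(B,A) + arccos(C/0.3306) = 0.6109
rotate P by −φ2: (0.0547, 0.0709, -0.2388)
  A=0.0853, B=-0.2388, C=(l²−L²−A²−y'²−z²)/(2L)=0.1619
  γ=atan2(-0.2388,0.0853)=-1.2276;  ψ=arccos(0.6383)=0.8786;  θ2=γ+ψ≈-0.3490
rotate P by −φ3: (0.0340, -0.0828, -0.2388)
  e−x'=0.1060;  (l²−L²−(e−x')²−y'²−z²)/2L = 0.1458
  γ=atan2(-0.2388,0.1060)=-1.1532;  ψ=arccos(0.5582)=0.9786;  θ3=γ+ψ≈-0.1746

θ₁ = 0.6109, θ₂ = -0.3490, θ₃ = -0.1746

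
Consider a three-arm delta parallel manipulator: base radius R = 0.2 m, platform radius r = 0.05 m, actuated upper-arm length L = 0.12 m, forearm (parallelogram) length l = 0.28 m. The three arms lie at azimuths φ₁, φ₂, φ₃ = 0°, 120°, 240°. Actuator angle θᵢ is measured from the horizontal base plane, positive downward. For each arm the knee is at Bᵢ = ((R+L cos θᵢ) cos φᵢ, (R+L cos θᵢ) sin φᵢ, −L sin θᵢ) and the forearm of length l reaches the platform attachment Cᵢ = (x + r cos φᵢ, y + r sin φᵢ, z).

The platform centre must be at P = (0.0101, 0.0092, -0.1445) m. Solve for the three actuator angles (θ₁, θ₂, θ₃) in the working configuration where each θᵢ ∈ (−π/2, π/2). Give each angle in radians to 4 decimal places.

θ₁ = 0.2616, θ₂ = 0.3491, θ₃ = 0.5239

φ1=0.0° → target in arm frame (0.0101, 0.0092)
  A=0.1399, B=-0.1445, C=(l²−L²−A²−y'²−z²)/(2L)=0.0978
  γ=atan2(-0.1445,0.1399)=-0.8016;  ψ=arccos(0.4861)=1.0632;  θ1=γ+ψ≈0.2616
φ2=120.0° → target in arm frame (0.0029, -0.0133)
  A cos θ + B sin θ = C:  0.1471·cos θ + -0.1445·sin θ = 0.0888
  γ=atan2(-0.1445,0.1471)=-0.7765;  ψ=arccos(0.4306)=1.1256;  θ2=γ+ψ≈0.3491
arm 3 (φ=240.0°): x'=-0.0130, y'=0.0041
  A cos θ + B sin θ = C:  0.1630·cos θ + -0.1445·sin θ = 0.0689
  θ3 = atan2(B,A) + arccos(C/0.2178) = 0.5239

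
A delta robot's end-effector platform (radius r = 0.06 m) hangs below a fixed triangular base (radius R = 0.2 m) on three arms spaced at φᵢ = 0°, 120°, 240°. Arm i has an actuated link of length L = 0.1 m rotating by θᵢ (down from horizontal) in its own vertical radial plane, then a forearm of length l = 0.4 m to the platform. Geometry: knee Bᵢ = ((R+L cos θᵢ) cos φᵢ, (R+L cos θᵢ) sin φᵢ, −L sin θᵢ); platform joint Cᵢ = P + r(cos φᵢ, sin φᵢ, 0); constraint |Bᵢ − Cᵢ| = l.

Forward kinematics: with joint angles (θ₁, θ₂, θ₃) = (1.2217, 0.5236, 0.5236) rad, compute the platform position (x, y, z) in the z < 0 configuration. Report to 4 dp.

(-0.0863, 0.0000, -0.3975)

O1 = (0.1742·cos0.0°, 0.1742·sin0.0°, -0.0940) = (0.1742, 0.0000, -0.0940)
arm 2 at φ=120.0°: e+L cos θ2 = 0.2266;  O2 = (-0.1133, 0.1962, -0.0500)
arm 3 at φ=240.0°: e+L cos θ3 = 0.2266;  O3 = (-0.1133, -0.1962, -0.0500)
|O₂|²−|O₁|² = 0.0147;  |O₃|²−|O₁|² = 0.0147
linear system: -0.5750x+0.3925y = 0.0147−0.0879z; -0.5750x+-0.3925y = 0.0147−0.0879z
det = 0.4514;  x = -0.0255+0.1529z,  y = 0.0000+0.0000z
into |P−O₁|² = l²: 1.0234z² + 0.1269z + -0.1113 = 0;  Δ = 0.4716;  z = -0.3975 or 0.2736 → z<0 root = -0.3975
x = -0.0863, y = 0.0000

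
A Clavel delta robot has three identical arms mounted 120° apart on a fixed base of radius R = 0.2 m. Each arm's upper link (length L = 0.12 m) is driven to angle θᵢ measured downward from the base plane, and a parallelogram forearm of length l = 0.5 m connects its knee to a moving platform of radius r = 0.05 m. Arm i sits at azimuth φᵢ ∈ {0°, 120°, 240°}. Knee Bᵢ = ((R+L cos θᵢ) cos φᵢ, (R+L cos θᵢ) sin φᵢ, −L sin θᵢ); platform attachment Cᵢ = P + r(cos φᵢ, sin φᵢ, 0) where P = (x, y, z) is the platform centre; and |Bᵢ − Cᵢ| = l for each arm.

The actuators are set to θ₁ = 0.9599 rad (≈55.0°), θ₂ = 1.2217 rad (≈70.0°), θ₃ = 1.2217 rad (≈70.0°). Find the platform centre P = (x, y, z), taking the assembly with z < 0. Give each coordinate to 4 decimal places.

(0.0393, 0.0000, -0.5649)

arm 1 at φ=0.0°: (R−r)+L cos θ1 = 0.2188;  centre 1 = (0.2188, 0.0000, -0.0983)
centre 2 = (0.1910·cos120.0°, 0.1910·sin120.0°, -0.1128) = (-0.0955, 0.1655, -0.1128)
φ3=240.0°: virtual centre (-0.0955, -0.1655, -0.1128), radius l
subtract pairs → two planes through P
linear system: -0.6287x+0.3309y = -0.0083−-0.0289z; -0.6287x+-0.3309y = -0.0083−-0.0289z
det = 0.4161;  x = 0.0133+-0.0460z,  y = 0.0000+0.0000z
quadratic in z: (1.0021)z²+(0.2155)z+(-0.1981)=0, √Δ=0.9168 → z ∈ {-0.5649, 0.3499}; z = -0.5649 (taking z<0)
x = 0.0393, y = 0.0000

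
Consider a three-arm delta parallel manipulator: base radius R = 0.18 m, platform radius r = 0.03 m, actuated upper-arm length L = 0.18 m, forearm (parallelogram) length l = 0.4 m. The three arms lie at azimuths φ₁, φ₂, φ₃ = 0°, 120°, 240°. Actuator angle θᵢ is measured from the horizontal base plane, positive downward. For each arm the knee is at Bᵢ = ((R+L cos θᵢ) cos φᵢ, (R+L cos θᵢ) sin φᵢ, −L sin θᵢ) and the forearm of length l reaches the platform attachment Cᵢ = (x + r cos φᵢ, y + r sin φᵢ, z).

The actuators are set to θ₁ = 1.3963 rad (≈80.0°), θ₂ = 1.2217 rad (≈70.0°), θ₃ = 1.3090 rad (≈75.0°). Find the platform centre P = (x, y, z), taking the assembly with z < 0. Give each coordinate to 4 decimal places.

arm 1 at φ=0.0°: (R−r)+L cos θ1 = 0.1813;  centre 1 = (0.1813, 0.0000, -0.1773)
centre 2 = (0.2116·cos120.0°, 0.2116·sin120.0°, -0.1691) = (-0.1058, 0.1832, -0.1691)
centre 3 = (0.1966·cos240.0°, 0.1966·sin240.0°, -0.1739) = (-0.0983, -0.1702, -0.1739)
|centre ₂|²−|centre ₁|² = 0.0091;  |centre ₃|²−|centre ₁|² = 0.0046
plane₁₂: -0.5741x+0.3664y+0.0162z = 0.0091
det = 0.4003;  x = -0.0119+0.0200z,  y = 0.0061+-0.0129z
into |P−centre ₁|² = l²: 1.0006z² + 0.3466z + -0.0912 = 0;  Δ = 0.4852;  z = -0.5213 or 0.1749 → z<0 root = -0.5213
x = -0.0224, y = 0.0129

(-0.0224, 0.0129, -0.5213)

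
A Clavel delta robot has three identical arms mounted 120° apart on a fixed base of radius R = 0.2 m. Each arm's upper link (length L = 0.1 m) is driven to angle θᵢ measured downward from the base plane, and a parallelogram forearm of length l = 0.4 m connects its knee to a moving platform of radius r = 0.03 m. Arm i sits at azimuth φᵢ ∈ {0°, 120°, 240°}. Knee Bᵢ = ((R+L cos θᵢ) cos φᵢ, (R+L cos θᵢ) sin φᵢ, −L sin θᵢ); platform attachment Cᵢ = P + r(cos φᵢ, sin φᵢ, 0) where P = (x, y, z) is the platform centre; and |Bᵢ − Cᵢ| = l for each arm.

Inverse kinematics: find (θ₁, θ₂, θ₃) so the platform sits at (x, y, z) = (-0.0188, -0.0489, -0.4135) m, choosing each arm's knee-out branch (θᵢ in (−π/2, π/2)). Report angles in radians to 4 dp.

arm 1 (φ=0.0°): x'=-0.0188, y'=-0.0489
  e−x'=0.1888;  (l²−L²−(e−x')²−y'²−z²)/2L = -0.2951
  θ1 = atan2(B,A) + arccos(C/0.4546) = 1.1348
φ2=120.0° → target in arm frame (-0.0329, 0.0407)
  A cos θ + B sin θ = C:  0.2029·cos θ + -0.4135·sin θ = -0.3191
  θ2 = atan2(B,A) + arccos(C/0.4606) = 1.2217
φ3=240.0° → target in arm frame (0.0517, 0.0082)
  A cos θ + B sin θ = C:  0.1183·cos θ + -0.4135·sin θ = -0.1752
  θ3 = atan2(B,A) + arccos(C/0.4301) = 0.6980

θ₁ = 1.1348, θ₂ = 1.2217, θ₃ = 0.6980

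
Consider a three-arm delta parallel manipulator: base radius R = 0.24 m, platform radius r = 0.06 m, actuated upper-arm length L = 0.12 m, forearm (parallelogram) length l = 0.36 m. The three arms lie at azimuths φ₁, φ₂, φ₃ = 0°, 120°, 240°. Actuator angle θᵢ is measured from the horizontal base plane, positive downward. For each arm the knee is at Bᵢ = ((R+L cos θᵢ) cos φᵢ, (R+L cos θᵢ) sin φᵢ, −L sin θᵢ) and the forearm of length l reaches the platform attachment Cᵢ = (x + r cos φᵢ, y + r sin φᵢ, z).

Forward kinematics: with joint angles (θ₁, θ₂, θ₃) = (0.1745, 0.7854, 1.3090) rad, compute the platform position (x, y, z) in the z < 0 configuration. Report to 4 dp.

(0.0877, 0.0524, -0.3081)

O1 = (0.2982·cos0.0°, 0.2982·sin0.0°, -0.0208) = (0.2982, 0.0000, -0.0208)
arm 2 at φ=120.0°: (R−r)+L cos θ2 = 0.2649;  O2 = (-0.1324, 0.2294, -0.0849)
arm 3 at φ=240.0°: (R−r)+L cos θ3 = 0.2111;  O3 = (-0.1055, -0.1828, -0.1159)
|O₂|²−|O₁|² = -0.0120;  |O₃|²−|O₁|² = -0.0314
linear system: -0.8612x+0.4587y = -0.0120−-0.1280z; -0.8074x+-0.3656y = -0.0314−-0.1902z
det = 0.6852;  x = 0.0274+-0.1956z,  y = 0.0253+-0.0881z
quadratic in z: (1.0460)z²+(0.1431)z+(-0.0552)=0, √Δ=0.5015 → z ∈ {-0.3081, 0.1713}; z = -0.3081 (taking z<0)
x = 0.0877, y = 0.0524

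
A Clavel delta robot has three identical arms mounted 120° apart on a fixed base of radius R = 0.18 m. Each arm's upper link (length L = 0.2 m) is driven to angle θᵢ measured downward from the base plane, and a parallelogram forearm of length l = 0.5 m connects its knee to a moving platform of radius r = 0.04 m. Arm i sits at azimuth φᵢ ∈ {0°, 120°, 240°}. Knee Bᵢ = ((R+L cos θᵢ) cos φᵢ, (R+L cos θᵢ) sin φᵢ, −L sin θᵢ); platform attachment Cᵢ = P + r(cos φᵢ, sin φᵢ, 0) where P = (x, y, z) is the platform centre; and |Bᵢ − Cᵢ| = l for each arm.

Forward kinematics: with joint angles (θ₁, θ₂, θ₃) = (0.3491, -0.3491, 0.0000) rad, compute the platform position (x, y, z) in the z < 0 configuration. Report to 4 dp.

φ1=0.0°: virtual centre (0.3279, 0.0000, -0.0684), radius l
arm 2 at φ=120.0°: ρ2 = 0.3279;  centre 2 = (-0.1640, 0.2840, 0.0684)
arm 3 at φ=240.0°: ρ3 = 0.3400;  centre 3 = (-0.1700, -0.2944, 0.0000)
subtract pairs → two planes through P
linear system: -0.9838x+0.5680y = 0.0000−0.2736z; -0.9959x+-0.5889y = 0.0034−0.1368z
Cramer: x(z) = -0.0017+0.2086z;  y(z) = -0.0029-0.1204z
quadratic in z: (1.0580)z²+(0.0000)z+(-0.1367)=0, √Δ=0.7605 → z ∈ {-0.3594, 0.3594}; z = -0.3594 (taking z<0)
x = -0.0767, y = 0.0404

(-0.0767, 0.0404, -0.3594)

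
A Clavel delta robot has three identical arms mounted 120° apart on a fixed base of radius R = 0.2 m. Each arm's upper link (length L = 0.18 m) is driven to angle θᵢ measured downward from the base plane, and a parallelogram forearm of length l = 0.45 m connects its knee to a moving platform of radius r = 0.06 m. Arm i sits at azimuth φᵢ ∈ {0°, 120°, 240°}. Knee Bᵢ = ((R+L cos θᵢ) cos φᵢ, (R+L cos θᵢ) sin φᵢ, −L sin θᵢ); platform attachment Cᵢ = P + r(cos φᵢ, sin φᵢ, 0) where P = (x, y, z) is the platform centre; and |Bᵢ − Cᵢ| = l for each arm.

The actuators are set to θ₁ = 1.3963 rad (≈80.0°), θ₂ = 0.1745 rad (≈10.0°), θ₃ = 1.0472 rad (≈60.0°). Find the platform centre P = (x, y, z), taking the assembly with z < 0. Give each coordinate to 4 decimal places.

(-0.1548, 0.1320, -0.4580)

arm 1 at φ=0.0°: ρ1 = 0.1713;  O1 = (0.1713, 0.0000, -0.1773)
arm 2 at φ=120.0°: ρ2 = 0.3173;  O2 = (-0.1586, 0.2748, -0.0313)
φ3=240.0°: virtual centre (-0.1150, -0.1992, -0.1559), radius l
subtract pairs → two planes through P
linear system: -0.6598x+0.5495y = 0.0409−0.2920z; -0.5725x+-0.3984y = 0.0164−0.0428z
det = 0.5774;  x = -0.0439+0.2422z,  y = 0.0217+-0.2407z
sphere 1 gives Az²+Bz+C=0 with A=1.1166, B=0.2399, C=-0.1243;  B²−4AC=0.6128;  roots -0.4580, 0.2431;  negative root z = -0.4580
x = -0.1548, y = 0.1320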